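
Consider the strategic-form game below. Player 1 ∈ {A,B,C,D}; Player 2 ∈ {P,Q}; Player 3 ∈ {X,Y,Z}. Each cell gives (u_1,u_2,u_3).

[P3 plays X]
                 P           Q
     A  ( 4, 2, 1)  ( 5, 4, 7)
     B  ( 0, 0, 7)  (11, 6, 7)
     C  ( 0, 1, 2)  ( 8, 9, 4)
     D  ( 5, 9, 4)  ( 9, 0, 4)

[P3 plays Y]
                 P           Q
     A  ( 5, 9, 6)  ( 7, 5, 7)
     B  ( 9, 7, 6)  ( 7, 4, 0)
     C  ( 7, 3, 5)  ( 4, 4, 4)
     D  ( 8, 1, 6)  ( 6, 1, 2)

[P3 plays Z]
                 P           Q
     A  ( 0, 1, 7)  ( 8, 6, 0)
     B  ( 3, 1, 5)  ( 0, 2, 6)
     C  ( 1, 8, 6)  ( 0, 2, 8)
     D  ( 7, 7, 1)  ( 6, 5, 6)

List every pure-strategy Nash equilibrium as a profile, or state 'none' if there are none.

PSNE = {(B,Q,X)}

(A,P,X): not NE [P1→D gives 5>4; P2→Q gives 4>2; P3→Z gives 7>1]
(A,P,Y): not NE [P1→B gives 9>5; P3→Z gives 7>6]
(A,P,Z): not NE [P1→D gives 7>0; P2→Q gives 6>1]
(A,Q,X): not NE [P1→B gives 11>5]
(A,Q,Y): not NE [P2→P gives 9>5]
(A,Q,Z): not NE [P3→Y gives 7>0]
(B,P,X): not NE [P1→D gives 5>0; P2→Q gives 6>0]
(B,P,Y): not NE [P3→X gives 7>6]
(B,P,Z): not NE [P1→D gives 7>3; P2→Q gives 2>1; P3→X gives 7>5]
(B,Q,X): NE
(B,Q,Y): not NE [P2→P gives 7>4; P3→X gives 7>0]
(B,Q,Z): not NE [P1→A gives 8>0; P3→X gives 7>6]
(C,P,X): not NE [P1→D gives 5>0; P2→Q gives 9>1; P3→Z gives 6>2]
(C,P,Y): not NE [P1→B gives 9>7; P2→Q gives 4>3; P3→Z gives 6>5]
(C,P,Z): not NE [P1→D gives 7>1]
(C,Q,X): not NE [P1→B gives 11>8; P3→Z gives 8>4]
(C,Q,Y): not NE [P1→B gives 7>4; P3→Z gives 8>4]
(C,Q,Z): not NE [P1→A gives 8>0; P2→P gives 8>2]
(D,P,X): not NE [P3→Y gives 6>4]
(D,P,Y): not NE [P1→B gives 9>8]
(D,P,Z): not NE [P3→Y gives 6>1]
(D,Q,X): not NE [P1→B gives 11>9; P2→P gives 9>0; P3→Z gives 6>4]
(D,Q,Y): not NE [P1→B gives 7>6; P3→Z gives 6>2]
(D,Q,Z): not NE [P1→A gives 8>6; P2→P gives 7>5]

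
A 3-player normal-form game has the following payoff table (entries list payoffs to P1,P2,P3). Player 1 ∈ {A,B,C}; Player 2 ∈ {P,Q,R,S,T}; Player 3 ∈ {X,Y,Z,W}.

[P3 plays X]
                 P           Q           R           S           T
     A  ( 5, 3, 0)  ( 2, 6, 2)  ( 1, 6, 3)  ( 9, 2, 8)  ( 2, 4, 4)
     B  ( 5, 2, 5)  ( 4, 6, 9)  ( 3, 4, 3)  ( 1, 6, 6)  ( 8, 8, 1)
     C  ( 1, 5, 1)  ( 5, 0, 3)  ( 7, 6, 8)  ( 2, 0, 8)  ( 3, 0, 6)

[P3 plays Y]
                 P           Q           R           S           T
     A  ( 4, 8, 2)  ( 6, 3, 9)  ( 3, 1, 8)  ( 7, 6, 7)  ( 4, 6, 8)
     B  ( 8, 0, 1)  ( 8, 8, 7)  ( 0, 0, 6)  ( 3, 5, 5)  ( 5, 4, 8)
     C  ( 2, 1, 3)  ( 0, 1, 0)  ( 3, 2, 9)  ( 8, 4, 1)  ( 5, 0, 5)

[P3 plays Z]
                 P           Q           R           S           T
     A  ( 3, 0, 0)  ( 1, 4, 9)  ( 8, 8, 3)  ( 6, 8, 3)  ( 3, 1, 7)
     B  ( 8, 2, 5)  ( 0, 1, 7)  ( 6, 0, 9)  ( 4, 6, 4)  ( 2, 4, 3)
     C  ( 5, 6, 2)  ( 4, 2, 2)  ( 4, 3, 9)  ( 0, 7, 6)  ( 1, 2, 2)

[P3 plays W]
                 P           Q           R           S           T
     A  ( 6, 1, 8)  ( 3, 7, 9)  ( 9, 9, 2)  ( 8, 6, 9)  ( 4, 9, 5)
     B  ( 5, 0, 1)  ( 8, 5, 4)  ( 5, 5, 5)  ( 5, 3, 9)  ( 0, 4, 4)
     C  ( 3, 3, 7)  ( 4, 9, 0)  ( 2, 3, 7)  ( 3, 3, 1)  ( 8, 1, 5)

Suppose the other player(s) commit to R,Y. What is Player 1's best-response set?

u_1(A vs R,Y) = 3
u_1(B vs R,Y) = 0
u_1(C vs R,Y) = 3
max payoff 3 at {A,C}

P1 best: {A,C}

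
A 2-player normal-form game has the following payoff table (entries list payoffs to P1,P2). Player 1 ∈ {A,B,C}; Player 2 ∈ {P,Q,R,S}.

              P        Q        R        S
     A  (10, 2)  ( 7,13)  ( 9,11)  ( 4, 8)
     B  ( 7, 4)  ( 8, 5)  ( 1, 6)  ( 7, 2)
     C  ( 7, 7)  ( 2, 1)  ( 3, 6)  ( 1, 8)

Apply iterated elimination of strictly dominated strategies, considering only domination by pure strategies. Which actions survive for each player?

P1 drop C (A beats it: P:10>7 Q:7>2 R:9>3 S:4>1)
P2 drop P (Q beats it: A:13>2 B:5>4)
P2 drop S (Q beats it: A:13>8 B:5>2)
P1→{A,B} P2→{Q,R}

Remaining: P1:{A,B} P2:{Q,R}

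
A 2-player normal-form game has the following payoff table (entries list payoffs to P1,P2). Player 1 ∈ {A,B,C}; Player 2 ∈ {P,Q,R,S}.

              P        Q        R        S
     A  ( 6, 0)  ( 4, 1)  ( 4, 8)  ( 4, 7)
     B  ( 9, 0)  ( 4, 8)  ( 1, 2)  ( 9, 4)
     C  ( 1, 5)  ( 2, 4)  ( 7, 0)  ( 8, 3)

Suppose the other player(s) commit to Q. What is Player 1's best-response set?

BR_1 = {A,B}

u_1(A vs Q) = 4
u_1(B vs Q) = 4
u_1(C vs Q) = 2
max payoff 4 at {A,B}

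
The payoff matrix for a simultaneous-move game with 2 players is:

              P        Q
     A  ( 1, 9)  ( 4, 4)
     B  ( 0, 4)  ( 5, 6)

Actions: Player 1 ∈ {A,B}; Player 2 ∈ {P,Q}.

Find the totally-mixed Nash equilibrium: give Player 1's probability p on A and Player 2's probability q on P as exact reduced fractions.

p=2/7, q=1/2

P1 indiff ⇒ q·1+(1-q)·4 = q·0+(1-q)·5 ⇒ q(1) = (1-q)(1) ⇒ q = 1/2
P2 indiff ⇒ p·9+(1-p)·4 = p·4+(1-p)·6 ⇒ p(5) = (1-p)(2) ⇒ p = 2/7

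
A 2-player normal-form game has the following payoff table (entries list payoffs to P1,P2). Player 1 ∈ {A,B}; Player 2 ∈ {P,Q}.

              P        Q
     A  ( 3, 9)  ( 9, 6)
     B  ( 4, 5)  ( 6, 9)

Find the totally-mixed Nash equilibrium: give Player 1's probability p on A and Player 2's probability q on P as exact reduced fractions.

p=4/7, q=3/4

P1 indiff ⇒ q·3+(1-q)·9 = q·4+(1-q)·6 ⇒ q(-1) = (1-q)(-3) ⇒ q = 3/4
P2 indiff ⇒ p·9+(1-p)·5 = p·6+(1-p)·9 ⇒ p(3) = (1-p)(4) ⇒ p = 4/7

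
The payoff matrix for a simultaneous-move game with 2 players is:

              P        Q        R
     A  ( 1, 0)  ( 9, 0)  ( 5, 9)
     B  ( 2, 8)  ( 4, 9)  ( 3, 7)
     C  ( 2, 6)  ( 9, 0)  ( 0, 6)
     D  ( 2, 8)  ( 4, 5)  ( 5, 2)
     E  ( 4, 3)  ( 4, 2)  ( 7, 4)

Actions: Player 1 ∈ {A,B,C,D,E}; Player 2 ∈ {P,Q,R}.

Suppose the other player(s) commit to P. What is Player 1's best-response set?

u_1(A vs P) = 1
u_1(B vs P) = 2
u_1(C vs P) = 2
u_1(D vs P) = 2
u_1(E vs P) = 4
max payoff 4 at {E}

argmax u_1 = {E}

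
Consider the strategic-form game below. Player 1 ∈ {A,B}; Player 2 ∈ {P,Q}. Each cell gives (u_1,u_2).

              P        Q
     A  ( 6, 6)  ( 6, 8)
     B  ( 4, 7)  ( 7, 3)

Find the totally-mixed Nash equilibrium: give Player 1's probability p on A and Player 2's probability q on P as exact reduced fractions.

(p,q) = (2/3, 1/3)

P1 indiff ⇒ q·6+(1-q)·6 = q·4+(1-q)·7 ⇒ q(2) = (1-q)(1) ⇒ q = 1/3
P2 indiff ⇒ p·6+(1-p)·7 = p·8+(1-p)·3 ⇒ p(-2) = (1-p)(-4) ⇒ p = 2/3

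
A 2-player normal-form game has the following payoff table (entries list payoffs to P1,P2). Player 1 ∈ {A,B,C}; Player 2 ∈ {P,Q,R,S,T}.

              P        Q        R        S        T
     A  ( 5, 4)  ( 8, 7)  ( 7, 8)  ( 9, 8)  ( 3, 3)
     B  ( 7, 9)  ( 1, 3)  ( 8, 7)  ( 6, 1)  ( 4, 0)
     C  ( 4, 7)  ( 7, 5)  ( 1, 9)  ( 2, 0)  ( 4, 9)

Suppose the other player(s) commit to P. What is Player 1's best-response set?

BR_1 = {B}

u_1(A vs P) = 5
u_1(B vs P) = 7
u_1(C vs P) = 4
max payoff 7 at {B}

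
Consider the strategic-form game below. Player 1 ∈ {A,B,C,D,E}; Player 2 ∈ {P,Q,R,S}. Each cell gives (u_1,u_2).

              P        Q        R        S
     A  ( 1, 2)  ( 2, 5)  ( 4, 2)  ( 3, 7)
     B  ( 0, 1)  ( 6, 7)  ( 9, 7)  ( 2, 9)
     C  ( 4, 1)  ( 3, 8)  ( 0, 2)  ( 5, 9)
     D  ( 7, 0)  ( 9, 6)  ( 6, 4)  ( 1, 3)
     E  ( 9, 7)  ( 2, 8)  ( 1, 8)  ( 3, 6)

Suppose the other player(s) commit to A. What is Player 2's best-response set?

BR_2 = {S}

u_2(P vs A) = 2
u_2(Q vs A) = 5
u_2(R vs A) = 2
u_2(S vs A) = 7
max payoff 7 at {S}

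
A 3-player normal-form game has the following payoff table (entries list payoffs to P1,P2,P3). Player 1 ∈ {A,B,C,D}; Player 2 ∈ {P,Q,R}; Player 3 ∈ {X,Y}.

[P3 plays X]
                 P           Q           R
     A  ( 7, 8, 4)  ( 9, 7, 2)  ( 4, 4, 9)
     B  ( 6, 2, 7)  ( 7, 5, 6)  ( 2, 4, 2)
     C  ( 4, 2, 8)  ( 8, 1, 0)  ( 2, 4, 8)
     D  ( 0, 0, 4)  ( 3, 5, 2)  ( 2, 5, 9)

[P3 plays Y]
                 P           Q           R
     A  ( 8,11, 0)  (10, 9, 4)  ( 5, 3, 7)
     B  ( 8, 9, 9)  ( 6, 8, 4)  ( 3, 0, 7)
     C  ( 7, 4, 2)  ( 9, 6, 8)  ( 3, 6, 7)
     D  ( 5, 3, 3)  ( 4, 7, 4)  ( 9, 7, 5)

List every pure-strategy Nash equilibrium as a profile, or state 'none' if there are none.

(A,P,X): NE
(A,P,Y): not NE [P3→X gives 4>0]
(A,Q,X): not NE [P2→P gives 8>7; P3→Y gives 4>2]
(A,Q,Y): not NE [P2→P gives 11>9]
(A,R,X): not NE [P2→P gives 8>4]
(A,R,Y): not NE [P1→D gives 9>5; P2→P gives 11>3; P3→X gives 9>7]
(B,P,X): not NE [P1→A gives 7>6; P2→Q gives 5>2; P3→Y gives 9>7]
(B,P,Y): NE
(B,Q,X): not NE [P1→A gives 9>7]
(B,Q,Y): not NE [P1→A gives 10>6; P2→P gives 9>8; P3→X gives 6>4]
(B,R,X): not NE [P1→A gives 4>2; P2→Q gives 5>4; P3→Y gives 7>2]
(B,R,Y): not NE [P1→D gives 9>3; P2→P gives 9>0]
(C,P,X): not NE [P1→A gives 7>4; P2→R gives 4>2]
(C,P,Y): not NE [P1→B gives 8>7; P2→R gives 6>4; P3→X gives 8>2]
(C,Q,X): not NE [P1→A gives 9>8; P2→R gives 4>1; P3→Y gives 8>0]
(C,Q,Y): not NE [P1→A gives 10>9]
(C,R,X): not NE [P1→A gives 4>2]
(C,R,Y): not NE [P1→D gives 9>3; P3→X gives 8>7]
(D,P,X): not NE [P1→A gives 7>0; P2→R gives 5>0]
(D,P,Y): not NE [P1→B gives 8>5; P2→R gives 7>3; P3→X gives 4>3]
(D,Q,X): not NE [P1→A gives 9>3; P3→Y gives 4>2]
(D,Q,Y): not NE [P1→A gives 10>4]
(D,R,X): not NE [P1→A gives 4>2]
(D,R,Y): not NE [P3→X gives 9>5]

Nash profiles: (A,P,X), (B,P,Y)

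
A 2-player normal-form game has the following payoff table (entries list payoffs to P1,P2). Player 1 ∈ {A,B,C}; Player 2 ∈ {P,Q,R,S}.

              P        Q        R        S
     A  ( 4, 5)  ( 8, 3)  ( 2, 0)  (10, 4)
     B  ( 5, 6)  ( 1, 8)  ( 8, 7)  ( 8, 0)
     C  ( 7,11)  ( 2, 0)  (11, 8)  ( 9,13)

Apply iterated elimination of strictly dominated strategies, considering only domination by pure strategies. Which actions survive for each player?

P1 drop B (C beats it: P:7>5 Q:2>1 R:11>8 S:9>8)
P2 drop Q (P beats it: A:5>3 C:11>0)
P2 drop R (P beats it: A:5>0 C:11>8)
P1→{A,C} P2→{P,S}

Remaining: P1:{A,C} P2:{P,S}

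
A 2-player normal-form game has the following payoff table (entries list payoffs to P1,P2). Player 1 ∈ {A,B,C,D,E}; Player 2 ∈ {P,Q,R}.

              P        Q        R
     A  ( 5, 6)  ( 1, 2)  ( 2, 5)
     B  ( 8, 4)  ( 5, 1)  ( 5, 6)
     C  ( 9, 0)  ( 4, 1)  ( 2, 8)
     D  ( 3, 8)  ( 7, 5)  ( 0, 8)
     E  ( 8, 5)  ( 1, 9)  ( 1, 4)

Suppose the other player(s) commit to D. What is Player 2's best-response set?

argmax u_2 = {P,R}

u_2(P vs D) = 8
u_2(Q vs D) = 5
u_2(R vs D) = 8
max payoff 8 at {P,R}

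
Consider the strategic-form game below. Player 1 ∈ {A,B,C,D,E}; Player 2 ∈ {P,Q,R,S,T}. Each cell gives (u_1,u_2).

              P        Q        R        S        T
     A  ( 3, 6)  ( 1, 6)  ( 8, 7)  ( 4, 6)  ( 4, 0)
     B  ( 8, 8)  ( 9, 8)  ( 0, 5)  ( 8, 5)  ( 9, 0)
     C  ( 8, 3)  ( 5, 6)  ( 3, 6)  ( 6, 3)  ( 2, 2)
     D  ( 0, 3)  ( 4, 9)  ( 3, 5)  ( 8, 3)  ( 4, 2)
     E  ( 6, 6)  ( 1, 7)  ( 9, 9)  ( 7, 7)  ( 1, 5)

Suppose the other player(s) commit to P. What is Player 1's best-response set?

u_1(A vs P) = 3
u_1(B vs P) = 8
u_1(C vs P) = 8
u_1(D vs P) = 0
u_1(E vs P) = 6
max payoff 8 at {B,C}

argmax u_1 = {B,C}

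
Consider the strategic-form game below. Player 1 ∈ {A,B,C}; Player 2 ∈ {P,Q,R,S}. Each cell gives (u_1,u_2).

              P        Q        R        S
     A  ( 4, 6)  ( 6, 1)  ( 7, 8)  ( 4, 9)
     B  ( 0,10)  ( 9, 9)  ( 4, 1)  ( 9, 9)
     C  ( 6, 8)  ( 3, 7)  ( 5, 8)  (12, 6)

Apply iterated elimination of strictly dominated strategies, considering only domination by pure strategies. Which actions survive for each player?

Survivors P1:{A,C} P2:{P,R,S}

P2 drop Q (P beats it: A:6>1 B:10>9 C:8>7)
P1 drop B (C beats it: P:6>0 R:5>4 S:12>9)
P1→{A,C} P2→{P,R,S}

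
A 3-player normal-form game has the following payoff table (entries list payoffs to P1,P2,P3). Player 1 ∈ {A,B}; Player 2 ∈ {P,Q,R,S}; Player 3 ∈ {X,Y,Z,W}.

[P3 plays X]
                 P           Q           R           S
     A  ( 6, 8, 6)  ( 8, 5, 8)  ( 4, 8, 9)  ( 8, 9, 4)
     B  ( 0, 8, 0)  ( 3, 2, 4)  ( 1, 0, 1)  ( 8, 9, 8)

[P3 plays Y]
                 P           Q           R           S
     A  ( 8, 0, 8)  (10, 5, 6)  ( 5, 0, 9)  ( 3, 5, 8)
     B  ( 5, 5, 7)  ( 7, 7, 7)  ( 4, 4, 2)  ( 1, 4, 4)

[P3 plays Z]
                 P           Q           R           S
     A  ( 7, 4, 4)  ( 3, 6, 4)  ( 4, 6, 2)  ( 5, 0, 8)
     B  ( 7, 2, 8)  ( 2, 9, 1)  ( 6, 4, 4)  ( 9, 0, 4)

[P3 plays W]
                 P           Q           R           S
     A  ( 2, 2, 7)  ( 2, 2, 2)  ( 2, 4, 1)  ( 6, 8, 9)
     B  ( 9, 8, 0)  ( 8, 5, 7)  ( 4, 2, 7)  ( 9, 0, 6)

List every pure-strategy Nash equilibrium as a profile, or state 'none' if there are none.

PSNE = {(B,S,X)}

(A,P,X): not NE [P2→S gives 9>8; P3→Y gives 8>6]
(A,P,Y): not NE [P2→S gives 5>0]
(A,P,Z): not NE [P2→R gives 6>4; P3→Y gives 8>4]
(A,P,W): not NE [P1→B gives 9>2; P2→S gives 8>2; P3→Y gives 8>7]
(A,Q,X): not NE [P2→S gives 9>5]
(A,Q,Y): not NE [P3→X gives 8>6]
(A,Q,Z): not NE [P3→X gives 8>4]
(A,Q,W): not NE [P1→B gives 8>2; P2→S gives 8>2; P3→X gives 8>2]
(A,R,X): not NE [P2→S gives 9>8]
(A,R,Y): not NE [P2→S gives 5>0]
(A,R,Z): not NE [P1→B gives 6>4; P3→Y gives 9>2]
(A,R,W): not NE [P1→B gives 4>2; P2→S gives 8>4; P3→Y gives 9>1]
(A,S,X): not NE [P3→W gives 9>4]
(A,S,Y): not NE [P3→W gives 9>8]
(A,S,Z): not NE [P1→B gives 9>5; P2→R gives 6>0; P3→W gives 9>8]
(A,S,W): not NE [P1→B gives 9>6]
(B,P,X): not NE [P1→A gives 6>0; P2→S gives 9>8; P3→Z gives 8>0]
(B,P,Y): not NE [P1→A gives 8>5; P2→Q gives 7>5; P3→Z gives 8>7]
(B,P,Z): not NE [P2→Q gives 9>2]
(B,P,W): not NE [P3→Z gives 8>0]
(B,Q,X): not NE [P1→A gives 8>3; P2→S gives 9>2; P3→W gives 7>4]
(B,Q,Y): not NE [P1→A gives 10>7]
(B,Q,Z): not NE [P1→A gives 3>2; P3→W gives 7>1]
(B,Q,W): not NE [P2→P gives 8>5]
(B,R,X): not NE [P1→A gives 4>1; P2→S gives 9>0; P3→W gives 7>1]
(B,R,Y): not NE [P1→A gives 5>4; P2→Q gives 7>4; P3→W gives 7>2]
(B,R,Z): not NE [P2→Q gives 9>4; P3→W gives 7>4]
(B,R,W): not NE [P2→P gives 8>2]
(B,S,X): NE
(B,S,Y): not NE [P1→A gives 3>1; P2→Q gives 7>4; P3→X gives 8>4]
(B,S,Z): not NE [P2→Q gives 9>0; P3→X gives 8>4]
(B,S,W): not NE [P2→P gives 8>0; P3→X gives 8>6]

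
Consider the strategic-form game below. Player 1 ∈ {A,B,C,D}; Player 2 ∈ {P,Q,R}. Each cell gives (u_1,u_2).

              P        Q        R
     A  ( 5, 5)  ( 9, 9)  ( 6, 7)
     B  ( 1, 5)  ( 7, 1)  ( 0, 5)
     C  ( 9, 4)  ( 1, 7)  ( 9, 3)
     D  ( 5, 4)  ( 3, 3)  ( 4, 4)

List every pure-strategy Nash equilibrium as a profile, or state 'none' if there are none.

PSNE = {(A,Q)}

(A,P): not NE [P1→C gives 9>5; P2→Q gives 9>5]
(A,Q): NE
(A,R): not NE [P1→C gives 9>6; P2→Q gives 9>7]
(B,P): not NE [P1→C gives 9>1]
(B,Q): not NE [P1→A gives 9>7; P2→R gives 5>1]
(B,R): not NE [P1→C gives 9>0]
(C,P): not NE [P2→Q gives 7>4]
(C,Q): not NE [P1→A gives 9>1]
(C,R): not NE [P2→Q gives 7>3]
(D,P): not NE [P1→C gives 9>5]
(D,Q): not NE [P1→A gives 9>3; P2→R gives 4>3]
(D,R): not NE [P1→C gives 9>4]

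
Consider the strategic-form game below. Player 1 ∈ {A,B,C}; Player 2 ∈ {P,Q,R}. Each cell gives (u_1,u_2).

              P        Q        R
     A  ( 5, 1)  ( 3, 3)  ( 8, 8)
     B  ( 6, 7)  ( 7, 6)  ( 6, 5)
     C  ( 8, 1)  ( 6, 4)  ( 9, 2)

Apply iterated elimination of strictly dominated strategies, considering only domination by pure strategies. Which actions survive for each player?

P1 drop A (C beats it: P:8>5 Q:6>3 R:9>8)
P2 drop R (Q beats it: B:6>5 C:4>2)
P1→{B,C} P2→{P,Q}

Survivors P1:{B,C} P2:{P,Q}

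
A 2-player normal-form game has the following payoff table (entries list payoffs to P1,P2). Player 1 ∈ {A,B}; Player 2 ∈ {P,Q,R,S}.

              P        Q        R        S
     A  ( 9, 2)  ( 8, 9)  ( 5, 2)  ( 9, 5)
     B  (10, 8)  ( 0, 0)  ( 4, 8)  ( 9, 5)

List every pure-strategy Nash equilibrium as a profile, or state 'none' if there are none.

(A,P): not NE [P1→B gives 10>9; P2→Q gives 9>2]
(A,Q): NE
(A,R): not NE [P2→Q gives 9>2]
(A,S): not NE [P2→Q gives 9>5]
(B,P): NE
(B,Q): not NE [P1→A gives 8>0; P2→R gives 8>0]
(B,R): not NE [P1→A gives 5>4]
(B,S): not NE [P2→R gives 8>5]

NE set: (A,Q), (B,P)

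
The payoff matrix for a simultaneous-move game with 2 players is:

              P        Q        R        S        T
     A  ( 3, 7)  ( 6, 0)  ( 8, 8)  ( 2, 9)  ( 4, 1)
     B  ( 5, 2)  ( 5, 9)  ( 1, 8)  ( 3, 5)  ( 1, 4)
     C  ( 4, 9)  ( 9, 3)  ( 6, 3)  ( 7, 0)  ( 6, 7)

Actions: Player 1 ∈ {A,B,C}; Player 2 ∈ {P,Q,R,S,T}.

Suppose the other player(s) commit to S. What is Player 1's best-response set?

u_1(A vs S) = 2
u_1(B vs S) = 3
u_1(C vs S) = 7
max payoff 7 at {C}

P1 best: {C}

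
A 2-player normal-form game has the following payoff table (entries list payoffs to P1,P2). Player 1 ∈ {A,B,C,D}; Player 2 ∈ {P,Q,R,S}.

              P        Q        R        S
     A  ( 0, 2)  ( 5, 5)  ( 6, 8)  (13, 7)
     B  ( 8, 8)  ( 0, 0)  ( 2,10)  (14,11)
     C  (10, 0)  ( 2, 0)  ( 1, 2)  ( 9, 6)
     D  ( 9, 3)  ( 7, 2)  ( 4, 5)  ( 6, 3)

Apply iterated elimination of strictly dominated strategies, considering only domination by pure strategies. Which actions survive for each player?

P2 drop P (R beats it: A:8>2 B:10>8 C:2>0 D:5>3)
P1 drop C (A beats it: Q:5>2 R:6>1 S:13>9)
P2 drop Q (R beats it: A:8>5 B:10>0 D:5>2)
P1 drop D (A beats it: R:6>4 S:13>6)
P1→{A,B} P2→{R,S}

IESDS → P1:{A,B} P2:{R,S}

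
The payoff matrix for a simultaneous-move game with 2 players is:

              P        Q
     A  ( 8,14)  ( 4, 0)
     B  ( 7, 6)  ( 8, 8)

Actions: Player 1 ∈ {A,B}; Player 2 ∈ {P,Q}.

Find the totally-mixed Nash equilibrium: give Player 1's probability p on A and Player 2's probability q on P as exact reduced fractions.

p=1/8, q=4/5

P1 indiff ⇒ q·8+(1-q)·4 = q·7+(1-q)·8 ⇒ q(1) = (1-q)(4) ⇒ q = 4/5
P2 indiff ⇒ p·14+(1-p)·6 = p·0+(1-p)·8 ⇒ p(14) = (1-p)(2) ⇒ p = 1/8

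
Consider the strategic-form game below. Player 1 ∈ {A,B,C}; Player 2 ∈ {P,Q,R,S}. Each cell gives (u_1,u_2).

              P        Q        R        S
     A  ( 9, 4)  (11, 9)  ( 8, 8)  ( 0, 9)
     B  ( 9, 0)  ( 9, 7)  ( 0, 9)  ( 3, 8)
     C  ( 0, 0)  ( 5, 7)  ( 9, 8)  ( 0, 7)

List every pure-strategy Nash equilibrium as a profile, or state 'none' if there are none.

(A,P): not NE [P2→S gives 9>4]
(A,Q): NE
(A,R): not NE [P1→C gives 9>8; P2→S gives 9>8]
(A,S): not NE [P1→B gives 3>0]
(B,P): not NE [P2→R gives 9>0]
(B,Q): not NE [P1→A gives 11>9; P2→R gives 9>7]
(B,R): not NE [P1→C gives 9>0]
(B,S): not NE [P2→R gives 9>8]
(C,P): not NE [P1→B gives 9>0; P2→R gives 8>0]
(C,Q): not NE [P1→A gives 11>5; P2→R gives 8>7]
(C,R): NE
(C,S): not NE [P1→B gives 3>0; P2→R gives 8>7]

Nash profiles: (A,Q), (C,R)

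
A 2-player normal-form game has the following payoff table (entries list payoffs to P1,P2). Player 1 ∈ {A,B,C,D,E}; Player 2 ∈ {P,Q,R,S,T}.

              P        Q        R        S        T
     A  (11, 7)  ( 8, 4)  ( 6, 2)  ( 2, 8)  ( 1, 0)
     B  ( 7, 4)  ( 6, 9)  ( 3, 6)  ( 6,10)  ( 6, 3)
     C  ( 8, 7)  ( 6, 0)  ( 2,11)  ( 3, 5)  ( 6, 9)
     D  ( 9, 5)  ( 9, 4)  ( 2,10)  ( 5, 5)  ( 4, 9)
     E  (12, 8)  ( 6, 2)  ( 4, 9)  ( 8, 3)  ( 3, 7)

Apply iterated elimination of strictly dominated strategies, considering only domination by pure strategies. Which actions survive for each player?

P2 drop Q (S beats it: A:8>4 B:10>9 C:5>0 D:5>4 E:3>2)
P2 drop T (R beats it: A:2>0 B:6>3 C:11>9 D:10>9 E:9>7)
P1 drop B (E beats it: P:12>7 R:4>3 S:8>6)
P1 drop C (E beats it: P:12>8 R:4>2 S:8>3)
P1 drop D (E beats it: P:12>9 R:4>2 S:8>5)
P1→{A,E} P2→{P,R,S}

Remaining: P1:{A,E} P2:{P,R,S}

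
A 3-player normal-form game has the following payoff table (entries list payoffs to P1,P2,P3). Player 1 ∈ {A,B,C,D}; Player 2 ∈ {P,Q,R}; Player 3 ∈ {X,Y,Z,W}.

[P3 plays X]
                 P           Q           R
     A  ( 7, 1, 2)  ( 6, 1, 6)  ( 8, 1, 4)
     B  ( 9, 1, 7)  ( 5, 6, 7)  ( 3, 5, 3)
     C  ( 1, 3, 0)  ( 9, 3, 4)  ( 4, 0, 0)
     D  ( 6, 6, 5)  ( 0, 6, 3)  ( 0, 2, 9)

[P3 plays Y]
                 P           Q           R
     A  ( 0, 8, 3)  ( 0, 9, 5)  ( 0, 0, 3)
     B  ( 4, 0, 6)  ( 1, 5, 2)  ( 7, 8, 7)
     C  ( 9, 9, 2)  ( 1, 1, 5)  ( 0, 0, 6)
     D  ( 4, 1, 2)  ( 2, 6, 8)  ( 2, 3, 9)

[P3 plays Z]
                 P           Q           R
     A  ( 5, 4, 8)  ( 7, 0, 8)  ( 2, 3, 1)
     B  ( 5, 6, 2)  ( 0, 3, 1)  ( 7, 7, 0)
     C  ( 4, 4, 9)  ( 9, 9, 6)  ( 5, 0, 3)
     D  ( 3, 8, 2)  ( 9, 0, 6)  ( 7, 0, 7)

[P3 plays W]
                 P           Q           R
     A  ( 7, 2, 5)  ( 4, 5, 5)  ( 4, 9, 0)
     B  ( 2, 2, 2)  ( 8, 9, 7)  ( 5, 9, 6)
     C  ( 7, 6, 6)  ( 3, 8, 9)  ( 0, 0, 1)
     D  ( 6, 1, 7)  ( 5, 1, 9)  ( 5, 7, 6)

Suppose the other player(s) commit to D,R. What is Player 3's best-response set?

u_3(X vs D,R) = 9
u_3(Y vs D,R) = 9
u_3(Z vs D,R) = 7
u_3(W vs D,R) = 6
max payoff 9 at {X,Y}

argmax u_3 = {X,Y}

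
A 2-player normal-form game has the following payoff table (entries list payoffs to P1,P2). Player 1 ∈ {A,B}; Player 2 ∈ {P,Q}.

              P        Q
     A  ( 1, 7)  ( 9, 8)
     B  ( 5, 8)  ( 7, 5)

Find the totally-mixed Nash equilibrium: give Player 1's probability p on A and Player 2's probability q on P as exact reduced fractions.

P1 mixes 3/4 on A; P2 mixes 1/3 on P

P1 indiff ⇒ q·1+(1-q)·9 = q·5+(1-q)·7 ⇒ q(-4) = (1-q)(-2) ⇒ q = 1/3
P2 indiff ⇒ p·7+(1-p)·8 = p·8+(1-p)·5 ⇒ p(-1) = (1-p)(-3) ⇒ p = 3/4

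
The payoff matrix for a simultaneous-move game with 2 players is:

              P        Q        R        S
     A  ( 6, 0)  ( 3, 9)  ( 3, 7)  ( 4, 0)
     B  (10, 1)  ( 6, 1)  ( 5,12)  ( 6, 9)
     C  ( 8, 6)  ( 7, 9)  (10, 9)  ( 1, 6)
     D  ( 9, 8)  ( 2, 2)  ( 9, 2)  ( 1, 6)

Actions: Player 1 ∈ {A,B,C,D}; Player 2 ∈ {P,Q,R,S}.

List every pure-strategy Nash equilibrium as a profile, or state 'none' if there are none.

(A,P): not NE [P1→B gives 10>6; P2→Q gives 9>0]
(A,Q): not NE [P1→C gives 7>3]
(A,R): not NE [P1→C gives 10>3; P2→Q gives 9>7]
(A,S): not NE [P1→B gives 6>4; P2→Q gives 9>0]
(B,P): not NE [P2→R gives 12>1]
(B,Q): not NE [P1→C gives 7>6; P2→R gives 12>1]
(B,R): not NE [P1→C gives 10>5]
(B,S): not NE [P2→R gives 12>9]
(C,P): not NE [P1→B gives 10>8; P2→R gives 9>6]
(C,Q): NE
(C,R): NE
(C,S): not NE [P1→B gives 6>1; P2→R gives 9>6]
(D,P): not NE [P1→B gives 10>9]
(D,Q): not NE [P1→C gives 7>2; P2→P gives 8>2]
(D,R): not NE [P1→C gives 10>9; P2→P gives 8>2]
(D,S): not NE [P1→B gives 6>1; P2→P gives 8>6]

PSNE = {(C,Q), (C,R)}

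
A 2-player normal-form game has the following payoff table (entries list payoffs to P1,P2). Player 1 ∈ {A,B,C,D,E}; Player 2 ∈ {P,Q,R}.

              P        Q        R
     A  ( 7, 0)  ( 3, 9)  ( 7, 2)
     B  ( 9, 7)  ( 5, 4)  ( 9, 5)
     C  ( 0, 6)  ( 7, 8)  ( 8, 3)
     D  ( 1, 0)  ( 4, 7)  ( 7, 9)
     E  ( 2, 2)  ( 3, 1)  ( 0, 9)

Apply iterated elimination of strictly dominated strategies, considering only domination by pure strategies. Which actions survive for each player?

Survivors P1:{B,C} P2:{P,Q}

P1 drop A (B beats it: P:9>7 Q:5>3 R:9>7)
P1 drop D (B beats it: P:9>1 Q:5>4 R:9>7)
P1 drop E (B beats it: P:9>2 Q:5>3 R:9>0)
P2 drop R (P beats it: B:7>5 C:6>3)
P1→{B,C} P2→{P,Q}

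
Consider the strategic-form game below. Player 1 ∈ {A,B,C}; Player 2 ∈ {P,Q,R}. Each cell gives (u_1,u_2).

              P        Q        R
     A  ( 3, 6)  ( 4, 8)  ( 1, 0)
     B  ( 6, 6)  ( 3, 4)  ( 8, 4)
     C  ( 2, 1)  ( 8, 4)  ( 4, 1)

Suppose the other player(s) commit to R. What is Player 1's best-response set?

u_1(A vs R) = 1
u_1(B vs R) = 8
u_1(C vs R) = 4
max payoff 8 at {B}

P1 best: {B}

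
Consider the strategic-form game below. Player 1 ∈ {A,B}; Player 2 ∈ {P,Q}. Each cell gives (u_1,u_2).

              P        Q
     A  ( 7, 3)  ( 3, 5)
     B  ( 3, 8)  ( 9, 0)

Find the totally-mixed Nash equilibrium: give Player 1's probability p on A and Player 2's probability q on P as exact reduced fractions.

(p,q) = (4/5, 3/5)

P1 indiff ⇒ q·7+(1-q)·3 = q·3+(1-q)·9 ⇒ q(4) = (1-q)(6) ⇒ q = 3/5
P2 indiff ⇒ p·3+(1-p)·8 = p·5+(1-p)·0 ⇒ p(-2) = (1-p)(-8) ⇒ p = 4/5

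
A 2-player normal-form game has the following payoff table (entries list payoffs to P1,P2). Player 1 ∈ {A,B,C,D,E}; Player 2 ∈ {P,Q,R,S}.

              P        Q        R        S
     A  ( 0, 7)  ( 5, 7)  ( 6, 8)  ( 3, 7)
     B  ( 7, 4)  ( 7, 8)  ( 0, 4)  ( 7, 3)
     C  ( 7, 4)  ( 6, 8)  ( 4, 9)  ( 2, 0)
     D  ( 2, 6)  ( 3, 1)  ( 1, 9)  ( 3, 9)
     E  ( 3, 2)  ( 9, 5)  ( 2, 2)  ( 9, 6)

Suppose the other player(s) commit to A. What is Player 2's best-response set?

P2 best: {R}

u_2(P vs A) = 7
u_2(Q vs A) = 7
u_2(R vs A) = 8
u_2(S vs A) = 7
max payoff 8 at {R}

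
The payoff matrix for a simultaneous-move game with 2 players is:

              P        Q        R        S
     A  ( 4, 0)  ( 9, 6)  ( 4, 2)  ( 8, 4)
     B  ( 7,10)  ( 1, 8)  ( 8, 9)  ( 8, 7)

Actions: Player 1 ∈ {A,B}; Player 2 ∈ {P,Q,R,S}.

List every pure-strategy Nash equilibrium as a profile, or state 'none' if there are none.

NE set: (A,Q), (B,P)

(A,P): not NE [P1→B gives 7>4; P2→Q gives 6>0]
(A,Q): NE
(A,R): not NE [P1→B gives 8>4; P2→Q gives 6>2]
(A,S): not NE [P2→Q gives 6>4]
(B,P): NE
(B,Q): not NE [P1→A gives 9>1; P2→P gives 10>8]
(B,R): not NE [P2→P gives 10>9]
(B,S): not NE [P2→P gives 10>7]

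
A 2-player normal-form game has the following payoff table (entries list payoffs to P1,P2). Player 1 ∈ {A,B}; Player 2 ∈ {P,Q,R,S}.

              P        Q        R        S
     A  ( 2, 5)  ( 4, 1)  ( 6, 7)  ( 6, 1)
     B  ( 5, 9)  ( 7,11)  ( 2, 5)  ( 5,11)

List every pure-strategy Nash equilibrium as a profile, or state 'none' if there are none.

(A,P): not NE [P1→B gives 5>2; P2→R gives 7>5]
(A,Q): not NE [P1→B gives 7>4; P2→R gives 7>1]
(A,R): NE
(A,S): not NE [P2→R gives 7>1]
(B,P): not NE [P2→S gives 11>9]
(B,Q): NE
(B,R): not NE [P1→A gives 6>2; P2→S gives 11>5]
(B,S): not NE [P1→A gives 6>5]

NE set: (A,R), (B,Q)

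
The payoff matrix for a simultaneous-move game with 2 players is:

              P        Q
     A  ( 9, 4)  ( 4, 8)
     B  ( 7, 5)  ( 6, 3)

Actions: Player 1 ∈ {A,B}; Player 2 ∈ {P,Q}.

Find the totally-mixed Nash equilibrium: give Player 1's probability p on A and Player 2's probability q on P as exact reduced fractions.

p=1/3, q=1/2

P1 indiff ⇒ q·9+(1-q)·4 = q·7+(1-q)·6 ⇒ q(2) = (1-q)(2) ⇒ q = 1/2
P2 indiff ⇒ p·4+(1-p)·5 = p·8+(1-p)·3 ⇒ p(-4) = (1-p)(-2) ⇒ p = 1/3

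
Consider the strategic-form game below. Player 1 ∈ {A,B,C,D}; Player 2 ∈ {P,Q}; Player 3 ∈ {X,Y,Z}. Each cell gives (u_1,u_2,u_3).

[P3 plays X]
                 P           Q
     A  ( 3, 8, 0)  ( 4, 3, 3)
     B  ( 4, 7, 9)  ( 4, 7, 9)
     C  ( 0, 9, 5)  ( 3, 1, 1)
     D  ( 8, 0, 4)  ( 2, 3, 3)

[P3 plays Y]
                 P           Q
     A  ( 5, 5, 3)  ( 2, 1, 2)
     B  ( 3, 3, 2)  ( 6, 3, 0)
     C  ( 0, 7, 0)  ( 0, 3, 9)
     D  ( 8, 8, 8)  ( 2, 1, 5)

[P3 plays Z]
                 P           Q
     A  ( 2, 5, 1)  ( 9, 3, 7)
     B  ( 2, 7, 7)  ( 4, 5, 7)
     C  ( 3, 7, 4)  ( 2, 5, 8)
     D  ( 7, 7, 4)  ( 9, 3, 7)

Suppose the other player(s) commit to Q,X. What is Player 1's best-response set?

BR_1 = {A,B}

u_1(A vs Q,X) = 4
u_1(B vs Q,X) = 4
u_1(C vs Q,X) = 3
u_1(D vs Q,X) = 2
max payoff 4 at {A,B}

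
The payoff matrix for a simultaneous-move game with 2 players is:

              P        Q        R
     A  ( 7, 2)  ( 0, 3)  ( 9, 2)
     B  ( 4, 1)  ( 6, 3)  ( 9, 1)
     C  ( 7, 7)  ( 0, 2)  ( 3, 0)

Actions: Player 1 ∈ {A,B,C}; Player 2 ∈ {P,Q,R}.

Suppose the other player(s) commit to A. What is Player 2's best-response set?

P2 best: {Q}

u_2(P vs A) = 2
u_2(Q vs A) = 3
u_2(R vs A) = 2
max payoff 3 at {Q}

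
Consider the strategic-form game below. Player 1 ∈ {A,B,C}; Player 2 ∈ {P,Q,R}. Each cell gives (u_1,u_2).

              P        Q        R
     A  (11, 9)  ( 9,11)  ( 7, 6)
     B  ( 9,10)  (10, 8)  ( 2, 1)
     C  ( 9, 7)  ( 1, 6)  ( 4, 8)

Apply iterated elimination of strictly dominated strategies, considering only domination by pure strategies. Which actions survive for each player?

IESDS → P1:{A,B} P2:{P,Q}

P1 drop C (A beats it: P:11>9 Q:9>1 R:7>4)
P2 drop R (P beats it: A:9>6 B:10>1)
P1→{A,B} P2→{P,Q}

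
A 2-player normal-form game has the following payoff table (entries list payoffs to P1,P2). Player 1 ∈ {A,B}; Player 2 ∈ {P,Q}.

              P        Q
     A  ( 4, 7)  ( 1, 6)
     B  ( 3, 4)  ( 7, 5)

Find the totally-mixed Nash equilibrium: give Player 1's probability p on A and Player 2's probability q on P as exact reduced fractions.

P1 mixes 1/2 on A; P2 mixes 6/7 on P

P1 indiff ⇒ q·4+(1-q)·1 = q·3+(1-q)·7 ⇒ q(1) = (1-q)(6) ⇒ q = 6/7
P2 indiff ⇒ p·7+(1-p)·4 = p·6+(1-p)·5 ⇒ p(1) = (1-p)(1) ⇒ p = 1/2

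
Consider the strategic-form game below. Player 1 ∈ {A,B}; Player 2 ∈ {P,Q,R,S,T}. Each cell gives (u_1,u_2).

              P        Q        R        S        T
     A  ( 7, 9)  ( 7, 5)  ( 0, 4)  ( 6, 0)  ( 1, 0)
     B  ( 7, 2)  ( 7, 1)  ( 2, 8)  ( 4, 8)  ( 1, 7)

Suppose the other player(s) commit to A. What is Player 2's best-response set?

u_2(P vs A) = 9
u_2(Q vs A) = 5
u_2(R vs A) = 4
u_2(S vs A) = 0
u_2(T vs A) = 0
max payoff 9 at {P}

argmax u_2 = {P}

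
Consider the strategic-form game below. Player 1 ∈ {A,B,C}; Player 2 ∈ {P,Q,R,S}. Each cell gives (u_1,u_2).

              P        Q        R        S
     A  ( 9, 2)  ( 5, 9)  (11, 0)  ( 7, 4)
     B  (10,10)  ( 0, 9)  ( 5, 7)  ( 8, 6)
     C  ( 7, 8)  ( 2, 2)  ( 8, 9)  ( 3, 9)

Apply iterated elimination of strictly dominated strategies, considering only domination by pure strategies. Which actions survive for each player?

P1 drop C (A beats it: P:9>7 Q:5>2 R:11>8 S:7>3)
P2 drop R (P beats it: A:2>0 B:10>7)
P2 drop S (Q beats it: A:9>4 B:9>6)
P1→{A,B} P2→{P,Q}

Remaining: P1:{A,B} P2:{P,Q}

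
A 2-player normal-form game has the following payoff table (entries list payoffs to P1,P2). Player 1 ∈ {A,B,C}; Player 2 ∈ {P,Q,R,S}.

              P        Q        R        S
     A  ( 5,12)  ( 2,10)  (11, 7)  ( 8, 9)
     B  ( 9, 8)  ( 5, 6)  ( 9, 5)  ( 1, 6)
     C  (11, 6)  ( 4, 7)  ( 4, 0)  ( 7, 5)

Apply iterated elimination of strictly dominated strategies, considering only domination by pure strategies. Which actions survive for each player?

P2 drop R (P beats it: A:12>7 B:8>5 C:6>0)
P2 drop S (P beats it: A:12>9 B:8>6 C:6>5)
P1 drop A (B beats it: P:9>5 Q:5>2)
P1→{B,C} P2→{P,Q}

Remaining: P1:{B,C} P2:{P,Q}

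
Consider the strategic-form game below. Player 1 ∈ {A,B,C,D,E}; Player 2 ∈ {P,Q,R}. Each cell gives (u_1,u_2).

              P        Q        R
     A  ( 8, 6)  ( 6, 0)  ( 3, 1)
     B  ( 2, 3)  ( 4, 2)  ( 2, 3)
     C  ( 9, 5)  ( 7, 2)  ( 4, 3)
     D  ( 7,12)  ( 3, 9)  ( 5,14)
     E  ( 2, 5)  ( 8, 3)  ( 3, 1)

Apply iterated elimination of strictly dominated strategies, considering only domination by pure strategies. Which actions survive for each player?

Remaining: P1:{C,D} P2:{P,R}

P1 drop A (C beats it: P:9>8 Q:7>6 R:4>3)
P1 drop B (C beats it: P:9>2 Q:7>4 R:4>2)
P2 drop Q (P beats it: C:5>2 D:12>9 E:5>3)
P1 drop E (C beats it: P:9>2 R:4>3)
P1→{C,D} P2→{P,R}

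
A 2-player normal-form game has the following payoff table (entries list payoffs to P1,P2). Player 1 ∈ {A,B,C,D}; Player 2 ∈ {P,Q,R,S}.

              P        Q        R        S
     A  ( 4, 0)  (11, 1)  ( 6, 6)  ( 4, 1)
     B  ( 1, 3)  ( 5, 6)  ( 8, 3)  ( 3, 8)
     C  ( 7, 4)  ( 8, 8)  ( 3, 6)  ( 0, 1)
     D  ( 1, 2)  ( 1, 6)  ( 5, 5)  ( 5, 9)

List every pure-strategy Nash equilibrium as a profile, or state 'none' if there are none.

(A,P): not NE [P1→C gives 7>4; P2→R gives 6>0]
(A,Q): not NE [P2→R gives 6>1]
(A,R): not NE [P1→B gives 8>6]
(A,S): not NE [P1→D gives 5>4; P2→R gives 6>1]
(B,P): not NE [P1→C gives 7>1; P2→S gives 8>3]
(B,Q): not NE [P1→A gives 11>5; P2→S gives 8>6]
(B,R): not NE [P2→S gives 8>3]
(B,S): not NE [P1→D gives 5>3]
(C,P): not NE [P2→Q gives 8>4]
(C,Q): not NE [P1→A gives 11>8]
(C,R): not NE [P1→B gives 8>3; P2→Q gives 8>6]
(C,S): not NE [P1→D gives 5>0; P2→Q gives 8>1]
(D,P): not NE [P1→C gives 7>1; P2→S gives 9>2]
(D,Q): not NE [P1→A gives 11>1; P2→S gives 9>6]
(D,R): not NE [P1→B gives 8>5; P2→S gives 9>5]
(D,S): NE

NE set: (D,S)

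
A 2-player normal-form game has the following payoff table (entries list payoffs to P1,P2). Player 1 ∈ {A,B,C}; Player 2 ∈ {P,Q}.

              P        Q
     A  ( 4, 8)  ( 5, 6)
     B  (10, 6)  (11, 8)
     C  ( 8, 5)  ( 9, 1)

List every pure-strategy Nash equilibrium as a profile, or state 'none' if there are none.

(A,P): not NE [P1→B gives 10>4]
(A,Q): not NE [P1→B gives 11>5; P2→P gives 8>6]
(B,P): not NE [P2→Q gives 8>6]
(B,Q): NE
(C,P): not NE [P1→B gives 10>8]
(C,Q): not NE [P1→B gives 11>9; P2→P gives 5>1]

PSNE = {(B,Q)}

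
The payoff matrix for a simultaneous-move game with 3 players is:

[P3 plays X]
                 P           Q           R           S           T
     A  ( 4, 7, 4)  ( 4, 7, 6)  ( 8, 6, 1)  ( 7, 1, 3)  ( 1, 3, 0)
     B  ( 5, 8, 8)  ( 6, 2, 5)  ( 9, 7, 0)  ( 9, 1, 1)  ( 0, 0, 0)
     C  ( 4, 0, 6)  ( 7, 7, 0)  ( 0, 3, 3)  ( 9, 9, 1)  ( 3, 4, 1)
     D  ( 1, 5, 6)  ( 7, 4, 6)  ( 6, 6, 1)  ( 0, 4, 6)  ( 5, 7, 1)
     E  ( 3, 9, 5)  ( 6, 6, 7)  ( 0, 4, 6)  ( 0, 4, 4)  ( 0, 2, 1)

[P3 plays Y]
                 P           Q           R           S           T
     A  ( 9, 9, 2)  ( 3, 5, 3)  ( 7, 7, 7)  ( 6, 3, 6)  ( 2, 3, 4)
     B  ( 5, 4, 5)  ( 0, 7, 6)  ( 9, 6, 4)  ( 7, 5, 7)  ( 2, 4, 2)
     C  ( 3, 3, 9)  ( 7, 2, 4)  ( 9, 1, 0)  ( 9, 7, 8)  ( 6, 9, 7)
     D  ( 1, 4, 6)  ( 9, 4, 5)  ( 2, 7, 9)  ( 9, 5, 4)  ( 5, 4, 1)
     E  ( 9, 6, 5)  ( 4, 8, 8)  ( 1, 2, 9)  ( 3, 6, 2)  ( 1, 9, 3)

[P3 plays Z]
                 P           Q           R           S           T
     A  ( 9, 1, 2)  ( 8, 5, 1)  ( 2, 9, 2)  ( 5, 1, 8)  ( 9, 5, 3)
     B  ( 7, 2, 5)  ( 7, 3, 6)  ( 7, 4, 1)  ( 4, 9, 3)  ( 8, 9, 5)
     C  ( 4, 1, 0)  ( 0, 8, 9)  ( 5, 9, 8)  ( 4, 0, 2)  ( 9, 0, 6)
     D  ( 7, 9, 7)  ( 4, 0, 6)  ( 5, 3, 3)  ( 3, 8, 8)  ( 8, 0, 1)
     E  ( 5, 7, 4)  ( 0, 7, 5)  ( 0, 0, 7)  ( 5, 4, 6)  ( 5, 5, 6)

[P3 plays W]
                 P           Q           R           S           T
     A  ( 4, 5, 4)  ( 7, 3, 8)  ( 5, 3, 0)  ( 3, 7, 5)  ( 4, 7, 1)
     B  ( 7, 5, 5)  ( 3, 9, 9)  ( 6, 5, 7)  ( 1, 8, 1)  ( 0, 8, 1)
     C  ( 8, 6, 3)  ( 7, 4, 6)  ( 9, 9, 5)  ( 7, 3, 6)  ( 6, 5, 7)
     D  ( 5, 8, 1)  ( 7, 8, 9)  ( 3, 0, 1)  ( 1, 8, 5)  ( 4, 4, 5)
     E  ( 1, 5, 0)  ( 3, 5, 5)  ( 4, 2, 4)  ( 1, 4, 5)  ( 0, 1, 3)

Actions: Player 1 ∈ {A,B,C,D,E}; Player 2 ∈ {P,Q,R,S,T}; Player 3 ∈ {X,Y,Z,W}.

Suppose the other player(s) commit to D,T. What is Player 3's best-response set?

u_3(X vs D,T) = 1
u_3(Y vs D,T) = 1
u_3(Z vs D,T) = 1
u_3(W vs D,T) = 5
max payoff 5 at {W}

argmax u_3 = {W}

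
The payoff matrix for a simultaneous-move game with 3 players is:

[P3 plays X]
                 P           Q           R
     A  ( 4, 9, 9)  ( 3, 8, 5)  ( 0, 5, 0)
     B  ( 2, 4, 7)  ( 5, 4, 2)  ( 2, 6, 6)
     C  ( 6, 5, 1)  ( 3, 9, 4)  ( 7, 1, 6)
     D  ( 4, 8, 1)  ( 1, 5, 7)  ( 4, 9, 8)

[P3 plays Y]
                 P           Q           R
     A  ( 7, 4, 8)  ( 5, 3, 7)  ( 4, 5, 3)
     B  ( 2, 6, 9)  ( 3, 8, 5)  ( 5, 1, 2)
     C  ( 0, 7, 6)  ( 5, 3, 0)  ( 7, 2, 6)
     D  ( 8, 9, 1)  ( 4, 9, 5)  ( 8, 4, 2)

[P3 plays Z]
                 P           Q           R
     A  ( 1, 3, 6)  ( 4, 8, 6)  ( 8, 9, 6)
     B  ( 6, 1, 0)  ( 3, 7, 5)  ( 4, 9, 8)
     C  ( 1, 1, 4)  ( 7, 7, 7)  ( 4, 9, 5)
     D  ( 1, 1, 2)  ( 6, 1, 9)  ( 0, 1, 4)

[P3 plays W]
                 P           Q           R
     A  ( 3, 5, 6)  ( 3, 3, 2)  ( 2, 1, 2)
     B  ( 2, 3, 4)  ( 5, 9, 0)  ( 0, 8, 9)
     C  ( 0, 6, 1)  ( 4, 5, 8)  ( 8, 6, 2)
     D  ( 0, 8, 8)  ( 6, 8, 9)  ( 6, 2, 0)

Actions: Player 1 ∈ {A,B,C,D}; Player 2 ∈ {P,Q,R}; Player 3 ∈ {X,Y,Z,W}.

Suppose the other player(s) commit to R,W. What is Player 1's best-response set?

argmax u_1 = {C}

u_1(A vs R,W) = 2
u_1(B vs R,W) = 0
u_1(C vs R,W) = 8
u_1(D vs R,W) = 6
max payoff 8 at {C}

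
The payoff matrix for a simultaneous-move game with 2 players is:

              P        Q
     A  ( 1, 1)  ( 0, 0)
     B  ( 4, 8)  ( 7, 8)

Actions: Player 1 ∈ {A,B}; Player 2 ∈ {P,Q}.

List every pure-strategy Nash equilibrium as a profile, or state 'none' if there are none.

(A,P): not NE [P1→B gives 4>1]
(A,Q): not NE [P1→B gives 7>0; P2→P gives 1>0]
(B,P): NE
(B,Q): NE

NE set: (B,P), (B,Q)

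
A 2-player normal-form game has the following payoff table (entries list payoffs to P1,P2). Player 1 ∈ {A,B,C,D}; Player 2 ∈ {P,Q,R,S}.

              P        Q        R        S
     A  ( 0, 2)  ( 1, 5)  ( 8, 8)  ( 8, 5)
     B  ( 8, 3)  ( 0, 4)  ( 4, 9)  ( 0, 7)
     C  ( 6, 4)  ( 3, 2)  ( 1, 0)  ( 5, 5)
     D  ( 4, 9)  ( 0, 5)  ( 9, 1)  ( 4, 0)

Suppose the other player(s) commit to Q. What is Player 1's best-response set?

argmax u_1 = {C}

u_1(A vs Q) = 1
u_1(B vs Q) = 0
u_1(C vs Q) = 3
u_1(D vs Q) = 0
max payoff 3 at {C}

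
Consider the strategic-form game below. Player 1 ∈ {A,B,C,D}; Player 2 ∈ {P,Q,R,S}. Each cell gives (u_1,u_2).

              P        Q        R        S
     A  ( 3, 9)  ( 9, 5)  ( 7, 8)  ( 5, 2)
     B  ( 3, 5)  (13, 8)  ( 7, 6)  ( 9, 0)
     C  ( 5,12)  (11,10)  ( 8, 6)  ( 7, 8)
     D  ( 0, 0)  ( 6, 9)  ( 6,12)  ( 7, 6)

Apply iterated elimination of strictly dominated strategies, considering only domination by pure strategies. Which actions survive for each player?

Survivors P1:{B,C} P2:{P,Q}

P1 drop A (C beats it: P:5>3 Q:11>9 R:8>7 S:7>5)
P1 drop D (B beats it: P:3>0 Q:13>6 R:7>6 S:9>7)
P2 drop R (Q beats it: B:8>6 C:10>6)
P2 drop S (P beats it: B:5>0 C:12>8)
P1→{B,C} P2→{P,Q}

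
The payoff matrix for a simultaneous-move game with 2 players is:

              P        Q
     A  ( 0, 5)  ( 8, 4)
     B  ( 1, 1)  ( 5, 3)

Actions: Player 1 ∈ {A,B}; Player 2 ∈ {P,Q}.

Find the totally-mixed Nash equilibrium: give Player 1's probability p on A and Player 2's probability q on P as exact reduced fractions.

P1 mixes 2/3 on A; P2 mixes 3/4 on P

P1 indiff ⇒ q·0+(1-q)·8 = q·1+(1-q)·5 ⇒ q(-1) = (1-q)(-3) ⇒ q = 3/4
P2 indiff ⇒ p·5+(1-p)·1 = p·4+(1-p)·3 ⇒ p(1) = (1-p)(2) ⇒ p = 2/3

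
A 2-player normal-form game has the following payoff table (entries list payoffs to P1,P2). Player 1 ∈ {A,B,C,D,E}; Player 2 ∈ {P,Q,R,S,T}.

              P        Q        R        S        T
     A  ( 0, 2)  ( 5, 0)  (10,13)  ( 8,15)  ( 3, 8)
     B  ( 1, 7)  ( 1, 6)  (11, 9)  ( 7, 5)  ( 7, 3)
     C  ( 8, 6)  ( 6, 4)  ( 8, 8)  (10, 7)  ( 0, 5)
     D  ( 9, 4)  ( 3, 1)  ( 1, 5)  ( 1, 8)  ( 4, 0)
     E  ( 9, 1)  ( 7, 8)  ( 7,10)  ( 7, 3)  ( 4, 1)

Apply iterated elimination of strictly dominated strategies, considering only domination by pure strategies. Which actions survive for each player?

P2 drop P (R beats it: A:13>2 B:9>7 C:8>6 D:5>4 E:10>1)
P2 drop Q (R beats it: A:13>0 B:9>6 C:8>4 D:5>1 E:10>8)
P1 drop D (B beats it: R:11>1 S:7>1 T:7>4)
P2 drop T (R beats it: A:13>8 B:9>3 C:8>5 E:10>1)
P1 drop E (A beats it: R:10>7 S:8>7)
P1→{A,B,C} P2→{R,S}

Survivors P1:{A,B,C} P2:{R,S}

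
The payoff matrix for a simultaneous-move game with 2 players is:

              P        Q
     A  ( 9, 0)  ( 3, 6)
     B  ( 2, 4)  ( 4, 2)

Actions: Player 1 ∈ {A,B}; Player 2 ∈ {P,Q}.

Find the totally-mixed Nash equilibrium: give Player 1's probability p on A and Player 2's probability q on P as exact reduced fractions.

P1 indiff ⇒ q·9+(1-q)·3 = q·2+(1-q)·4 ⇒ q(7) = (1-q)(1) ⇒ q = 1/8
P2 indiff ⇒ p·0+(1-p)·4 = p·6+(1-p)·2 ⇒ p(-6) = (1-p)(-2) ⇒ p = 1/4

P1 mixes 1/4 on A; P2 mixes 1/8 on P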